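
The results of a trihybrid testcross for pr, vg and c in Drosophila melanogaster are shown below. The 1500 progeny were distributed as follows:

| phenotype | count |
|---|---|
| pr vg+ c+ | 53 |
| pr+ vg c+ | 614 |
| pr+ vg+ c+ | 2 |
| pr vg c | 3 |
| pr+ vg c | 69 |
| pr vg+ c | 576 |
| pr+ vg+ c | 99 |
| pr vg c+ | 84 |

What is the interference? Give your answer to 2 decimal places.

The two most frequent reciprocal classes, pr+ vg c+ and pr vg+ c, are the parental types, so the F1 was pr+ vg c+ / pr vg+ c.
The two rarest classes, pr+ vg+ c+ and pr vg c, are the double crossovers. Comparing them with the parentals, only the vg allele has switched, so vg is the middle locus and the order is pr – vg – c.
pr–vg: (183 + 5)/1500 = 0.1253; vg–c: (122 + 5)/1500 = 0.0847.
Expected DCO frequency = 0.1253 × 0.0847 ≈ 0.01061; observed = 5/1500 ≈ 0.00333.
Coefficient of coincidence = 0.00333/0.01061 ≈ 0.31; interference = 1 − 0.31 = 0.69.

0.69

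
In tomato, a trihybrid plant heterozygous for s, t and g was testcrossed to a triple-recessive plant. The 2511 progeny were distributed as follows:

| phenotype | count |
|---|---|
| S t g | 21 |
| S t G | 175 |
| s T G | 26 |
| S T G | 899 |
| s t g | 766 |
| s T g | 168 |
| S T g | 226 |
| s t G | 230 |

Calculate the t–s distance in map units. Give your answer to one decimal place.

The two most frequent reciprocal classes, S T G and s t g, are the parental types, so the F1 was S T G / s t g.
The two rarest classes, s T G and S t g, are the double crossovers. Comparing them with the parentals, only the s allele has switched, so s is the middle locus and the order is g – s – t.
Crossovers in the s–t interval produce the single-crossover classes S t G and s T g (175 + 168 = 343) plus the double crossovers (47).
RF(s–t) = (343 + 47) / 2511 = 390/2511 = 0.1553 → 15.5 map units.

15.5 map units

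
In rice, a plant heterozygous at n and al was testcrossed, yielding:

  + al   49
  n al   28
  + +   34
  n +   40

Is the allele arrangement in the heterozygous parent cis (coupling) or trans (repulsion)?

trans

The two most frequent classes are + al (49) and n + (40); these are the parental (non-recombinant) types.
So the F1 carried + al on one chromosome and n + on the other — the recessive alleles are on opposite chromosomes (trans / repulsion).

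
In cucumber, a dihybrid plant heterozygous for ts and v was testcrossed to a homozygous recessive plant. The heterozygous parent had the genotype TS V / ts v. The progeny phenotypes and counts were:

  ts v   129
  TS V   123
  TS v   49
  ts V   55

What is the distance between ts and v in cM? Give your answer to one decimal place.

29.2 cM

The recombinant classes are TS v and ts V: 49 + 55 = 104.
Recombination frequency = 104/356 = 0.2921 ≈ 29.2%, i.e. 29.2 cM.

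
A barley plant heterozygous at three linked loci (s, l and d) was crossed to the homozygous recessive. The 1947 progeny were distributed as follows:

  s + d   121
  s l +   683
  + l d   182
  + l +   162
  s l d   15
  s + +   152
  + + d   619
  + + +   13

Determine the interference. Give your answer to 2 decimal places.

0.52

The two most frequent reciprocal classes, s l + and + + d, are the parental types, so the F1 was s l + / + + d.
The two rarest classes, s l d and + + +, are the double crossovers. Comparing them with the parentals, only the d allele has switched, so d is the middle locus and the order is l – d – s.
l–d: (334 + 28)/1947 = 0.1859; d–s: (283 + 28)/1947 = 0.1597.
Expected DCO frequency = 0.1859 × 0.1597 ≈ 0.02969; observed = 28/1947 ≈ 0.01438.
Coefficient of coincidence = 0.01438/0.02969 ≈ 0.48; interference = 1 − 0.48 = 0.52.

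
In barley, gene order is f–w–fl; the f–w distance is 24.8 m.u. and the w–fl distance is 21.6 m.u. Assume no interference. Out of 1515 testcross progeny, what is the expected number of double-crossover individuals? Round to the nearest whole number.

Map distances give recombination frequencies of 0.248 and 0.216 for the two intervals.
With no interference, expected double-crossover frequency = 0.248 × 0.216 = 0.05357.
Expected number = 0.05357 × 1515 = 81.16 ≈ 81.

81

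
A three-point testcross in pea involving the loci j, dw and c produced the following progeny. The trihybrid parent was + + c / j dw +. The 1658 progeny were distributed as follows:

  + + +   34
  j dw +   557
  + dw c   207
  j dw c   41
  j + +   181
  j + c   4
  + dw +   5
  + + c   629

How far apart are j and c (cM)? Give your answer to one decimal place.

The two rarest classes, j + c and + dw +, are the double crossovers. Comparing them with the parentals, only the j allele has switched, so j is the middle locus and the order is c – j – dw.
Crossovers in the c–j interval produce the single-crossover classes + + + and j dw c (34 + 41 = 75) plus the double crossovers (9).
RF(c–j) = (75 + 9) / 1658 = 84/1658 = 0.0507 → 5.1 cM.

5.1 cM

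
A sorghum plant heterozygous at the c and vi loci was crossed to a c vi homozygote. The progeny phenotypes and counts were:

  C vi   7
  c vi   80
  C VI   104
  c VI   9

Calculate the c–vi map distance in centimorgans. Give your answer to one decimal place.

8.0 centimorgans

The two most frequent classes, C VI (104) and c vi (80), are the parental types, so the F1 was C VI / c vi.
The recombinant classes are C vi and c VI: 7 + 9 = 16.
Recombination frequency = 16/200 = 0.0800 ≈ 8.0%, i.e. 8.0 centimorgans.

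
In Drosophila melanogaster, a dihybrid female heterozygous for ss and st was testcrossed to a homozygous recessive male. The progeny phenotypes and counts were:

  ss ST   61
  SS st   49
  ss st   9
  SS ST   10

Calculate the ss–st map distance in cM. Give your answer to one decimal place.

14.7 cM

The two most frequent classes, SS st (49) and ss ST (61), are the parental types, so the F1 was SS st / ss ST.
The recombinant classes are SS ST and ss st: 10 + 9 = 19.
Recombination frequency = 19/129 = 0.1473 ≈ 14.7%, i.e. 14.7 cM.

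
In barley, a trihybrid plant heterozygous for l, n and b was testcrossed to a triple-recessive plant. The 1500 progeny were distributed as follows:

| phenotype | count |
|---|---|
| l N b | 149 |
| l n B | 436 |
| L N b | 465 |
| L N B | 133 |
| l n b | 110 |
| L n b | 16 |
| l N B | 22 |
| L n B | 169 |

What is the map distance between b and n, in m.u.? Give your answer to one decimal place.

The two most frequent reciprocal classes, L N b and l n B, are the parental types, so the F1 was L N b / l n B.
The two rarest classes, L n b and l N B, are the double crossovers. Comparing them with the parentals, only the n allele has switched, so n is the middle locus and the order is b – n – l.
Crossovers in the b–n interval produce the single-crossover classes L N B and l n b (133 + 110 = 243) plus the double crossovers (38).
RF(b–n) = (243 + 38) / 1500 = 281/1500 = 0.1873 → 18.7 m.u.

18.7 m.u.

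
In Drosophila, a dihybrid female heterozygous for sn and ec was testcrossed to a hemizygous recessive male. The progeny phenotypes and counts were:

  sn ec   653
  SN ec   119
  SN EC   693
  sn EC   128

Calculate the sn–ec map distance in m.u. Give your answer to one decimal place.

15.5 m.u.

The two most frequent classes, SN EC (693) and sn ec (653), are the parental types, so the F1 was SN EC / sn ec.
The recombinant classes are SN ec and sn EC: 119 + 128 = 247.
Recombination frequency = 247/1593 = 0.1551 ≈ 15.5%, i.e. 15.5 m.u.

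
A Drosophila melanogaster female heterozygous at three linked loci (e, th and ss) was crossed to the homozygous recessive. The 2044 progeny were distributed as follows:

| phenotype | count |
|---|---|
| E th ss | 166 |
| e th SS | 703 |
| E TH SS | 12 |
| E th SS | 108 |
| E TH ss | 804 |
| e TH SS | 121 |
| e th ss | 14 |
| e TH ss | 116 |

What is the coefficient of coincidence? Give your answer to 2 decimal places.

0.68

The two most frequent reciprocal classes, E TH ss and e th SS, are the parental types, so the F1 was E TH ss / e th SS.
The two rarest classes, E TH SS and e th ss, are the double crossovers. Comparing them with the parentals, only the ss allele has switched, so ss is the middle locus and the order is e – ss – th.
e–ss: (224 + 26)/2044 = 0.1223; ss–th: (287 + 26)/2044 = 0.1531.
Expected DCO frequency = 0.1223 × 0.1531 ≈ 0.01872; observed = 26/2044 ≈ 0.01272.
Coefficient of coincidence = 0.01272/0.01872 ≈ 0.68.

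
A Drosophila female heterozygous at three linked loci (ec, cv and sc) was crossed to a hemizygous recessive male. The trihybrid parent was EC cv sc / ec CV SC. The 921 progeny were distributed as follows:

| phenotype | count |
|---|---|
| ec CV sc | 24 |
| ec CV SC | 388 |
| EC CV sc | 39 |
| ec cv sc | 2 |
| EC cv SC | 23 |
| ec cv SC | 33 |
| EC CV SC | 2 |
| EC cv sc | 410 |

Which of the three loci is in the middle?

The two rarest classes, ec cv sc and EC CV SC, are the double crossovers. Comparing them with the parentals, only the ec allele has switched, so ec is the middle locus and the order is sc – ec – cv.

ec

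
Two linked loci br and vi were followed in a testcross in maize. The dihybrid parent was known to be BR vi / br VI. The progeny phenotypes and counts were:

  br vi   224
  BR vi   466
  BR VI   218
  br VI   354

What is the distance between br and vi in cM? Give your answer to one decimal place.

The recombinant classes are BR VI and br vi: 218 + 224 = 442.
Recombination frequency = 442/1262 = 0.3502 ≈ 35.0%, i.e. 35.0 cM.

35.0 cM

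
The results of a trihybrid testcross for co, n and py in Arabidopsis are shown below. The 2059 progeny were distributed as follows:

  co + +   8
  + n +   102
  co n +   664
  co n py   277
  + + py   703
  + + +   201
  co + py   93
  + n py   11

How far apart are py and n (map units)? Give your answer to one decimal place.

24.1 map units

The two most frequent reciprocal classes, + + py and co n +, are the parental types, so the F1 was + + py / co n +.
The two rarest classes, + n py and co + +, are the double crossovers. Comparing them with the parentals, only the n allele has switched, so n is the middle locus and the order is co – n – py.
Crossovers in the n–py interval produce the single-crossover classes + + + and co n py (201 + 277 = 478) plus the double crossovers (19).
RF(n–py) = (478 + 19) / 2059 = 497/2059 = 0.2414 → 24.1 map units.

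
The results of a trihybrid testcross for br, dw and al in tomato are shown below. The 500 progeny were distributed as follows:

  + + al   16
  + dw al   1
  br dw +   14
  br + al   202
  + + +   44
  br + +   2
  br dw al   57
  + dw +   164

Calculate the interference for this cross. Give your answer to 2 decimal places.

The two most frequent reciprocal classes, + dw + and br + al, are the parental types, so the F1 was + dw + / br + al.
The two rarest classes, + dw al and br + +, are the double crossovers. Comparing them with the parentals, only the al allele has switched, so al is the middle locus and the order is dw – al – br.
dw–al: (101 + 3)/500 = 0.2080; al–br: (30 + 3)/500 = 0.0660.
Expected DCO frequency = 0.2080 × 0.0660 ≈ 0.01373; observed = 3/500 ≈ 0.00600.
Coefficient of coincidence = 0.00600/0.01373 ≈ 0.44; interference = 1 − 0.44 = 0.56.

0.56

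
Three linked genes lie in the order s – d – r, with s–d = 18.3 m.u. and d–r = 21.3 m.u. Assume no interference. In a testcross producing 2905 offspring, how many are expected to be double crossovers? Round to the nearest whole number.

Map distances give recombination frequencies of 0.183 and 0.213 for the two intervals.
With no interference, expected double-crossover frequency = 0.183 × 0.213 = 0.03898.
Expected number = 0.03898 × 2905 = 113.23 ≈ 113.

113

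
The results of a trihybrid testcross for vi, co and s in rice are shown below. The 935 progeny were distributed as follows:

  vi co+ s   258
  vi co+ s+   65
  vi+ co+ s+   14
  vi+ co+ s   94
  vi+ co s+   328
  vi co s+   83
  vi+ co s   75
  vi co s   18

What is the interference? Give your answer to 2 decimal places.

0.17

The two most frequent reciprocal classes, vi+ co s+ and vi co+ s, are the parental types, so the F1 was vi+ co s+ / vi co+ s.
The two rarest classes, vi+ co+ s+ and vi co s, are the double crossovers. Comparing them with the parentals, only the co allele has switched, so co is the middle locus and the order is s – co – vi.
s–co: (140 + 32)/935 = 0.1840; co–vi: (177 + 32)/935 = 0.2235.
Expected DCO frequency = 0.1840 × 0.2235 ≈ 0.04112; observed = 32/935 ≈ 0.03422.
Coefficient of coincidence = 0.03422/0.04112 ≈ 0.83; interference = 1 − 0.83 = 0.17.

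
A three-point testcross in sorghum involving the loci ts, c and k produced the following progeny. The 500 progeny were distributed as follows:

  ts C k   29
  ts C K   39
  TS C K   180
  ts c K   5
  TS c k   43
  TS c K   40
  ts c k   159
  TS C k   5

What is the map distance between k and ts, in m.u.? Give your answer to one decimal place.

The two most frequent reciprocal classes, ts c k and TS C K, are the parental types, so the F1 was ts c k / TS C K.
The two rarest classes, ts c K and TS C k, are the double crossovers. Comparing them with the parentals, only the k allele has switched, so k is the middle locus and the order is c – k – ts.
Crossovers in the k–ts interval produce the single-crossover classes TS c k and ts C K (43 + 39 = 82) plus the double crossovers (10).
RF(k–ts) = (82 + 10) / 500 = 92/500 = 0.1840 → 18.4 m.u.

18.4 m.u.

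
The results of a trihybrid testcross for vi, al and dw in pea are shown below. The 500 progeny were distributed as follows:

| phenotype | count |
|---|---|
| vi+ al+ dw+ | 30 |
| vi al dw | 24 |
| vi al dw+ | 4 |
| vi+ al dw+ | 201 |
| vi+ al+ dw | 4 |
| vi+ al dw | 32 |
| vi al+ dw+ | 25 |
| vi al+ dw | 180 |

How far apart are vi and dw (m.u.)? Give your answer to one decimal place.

13.0 m.u.

The two most frequent reciprocal classes, vi al+ dw and vi+ al dw+, are the parental types, so the F1 was vi al+ dw / vi+ al dw+.
The two rarest classes, vi+ al+ dw and vi al dw+, are the double crossovers. Comparing them with the parentals, only the vi allele has switched, so vi is the middle locus and the order is dw – vi – al.
Crossovers in the dw–vi interval produce the single-crossover classes vi al+ dw+ and vi+ al dw (25 + 32 = 57) plus the double crossovers (8).
RF(dw–vi) = (57 + 8) / 500 = 65/500 = 0.1300 → 13.0 m.u.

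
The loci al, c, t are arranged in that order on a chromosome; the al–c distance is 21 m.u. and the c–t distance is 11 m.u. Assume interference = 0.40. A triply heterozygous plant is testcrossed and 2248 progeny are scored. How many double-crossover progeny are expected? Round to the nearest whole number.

Map distances give recombination frequencies of 0.210 and 0.110 for the two intervals.
With interference 0.40 (so coincidence = 0.60), expected double-crossover frequency = 0.210 × 0.110 × 0.60 = 0.01386.
Expected number = 0.01386 × 2248 = 31.16 ≈ 31.

31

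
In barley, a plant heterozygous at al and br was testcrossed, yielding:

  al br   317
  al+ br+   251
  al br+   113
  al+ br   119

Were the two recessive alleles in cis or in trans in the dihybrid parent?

cis

The two most frequent classes are al+ br+ (251) and al br (317); these are the parental (non-recombinant) types.
So the F1 carried al+ br+ on one chromosome and al br on the other — the recessive alleles are on the same chromosome (cis / coupling).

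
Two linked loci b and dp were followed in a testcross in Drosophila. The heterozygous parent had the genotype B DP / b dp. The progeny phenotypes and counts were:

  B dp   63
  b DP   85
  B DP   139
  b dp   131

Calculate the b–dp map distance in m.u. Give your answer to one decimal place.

The recombinant classes are B dp and b DP: 63 + 85 = 148.
Recombination frequency = 148/418 = 0.3541 ≈ 35.4%, i.e. 35.4 m.u.

35.4 m.u.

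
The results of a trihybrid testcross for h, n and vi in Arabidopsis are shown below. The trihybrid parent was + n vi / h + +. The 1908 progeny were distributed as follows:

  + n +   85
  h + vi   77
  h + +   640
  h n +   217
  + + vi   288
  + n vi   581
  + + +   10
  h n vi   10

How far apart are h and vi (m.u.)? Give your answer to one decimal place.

9.5 m.u.

The two rarest classes, h n vi and + + +, are the double crossovers. Comparing them with the parentals, only the h allele has switched, so h is the middle locus and the order is n – h – vi.
Crossovers in the h–vi interval produce the single-crossover classes + n + and h + vi (85 + 77 = 162) plus the double crossovers (20).
RF(h–vi) = (162 + 20) / 1908 = 182/1908 = 0.0954 → 9.5 m.u.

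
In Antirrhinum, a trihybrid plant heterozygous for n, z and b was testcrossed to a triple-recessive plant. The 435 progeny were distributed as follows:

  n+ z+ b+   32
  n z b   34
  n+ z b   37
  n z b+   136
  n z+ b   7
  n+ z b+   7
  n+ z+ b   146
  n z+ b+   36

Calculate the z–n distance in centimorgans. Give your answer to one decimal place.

20.0 centimorgans

The two most frequent reciprocal classes, n z b+ and n+ z+ b, are the parental types, so the F1 was n z b+ / n+ z+ b.
The two rarest classes, n+ z b+ and n z+ b, are the double crossovers. Comparing them with the parentals, only the n allele has switched, so n is the middle locus and the order is z – n – b.
Crossovers in the z–n interval produce the single-crossover classes n z+ b+ and n+ z b (36 + 37 = 73) plus the double crossovers (14).
RF(z–n) = (73 + 14) / 435 = 87/435 = 0.2000 → 20.0 centimorgans.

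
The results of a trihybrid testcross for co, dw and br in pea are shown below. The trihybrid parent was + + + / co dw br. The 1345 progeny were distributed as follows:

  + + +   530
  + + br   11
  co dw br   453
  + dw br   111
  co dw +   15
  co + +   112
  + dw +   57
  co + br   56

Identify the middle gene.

br

The two rarest classes, + + br and co dw +, are the double crossovers. Comparing them with the parentals, only the br allele has switched, so br is the middle locus and the order is co – br – dw.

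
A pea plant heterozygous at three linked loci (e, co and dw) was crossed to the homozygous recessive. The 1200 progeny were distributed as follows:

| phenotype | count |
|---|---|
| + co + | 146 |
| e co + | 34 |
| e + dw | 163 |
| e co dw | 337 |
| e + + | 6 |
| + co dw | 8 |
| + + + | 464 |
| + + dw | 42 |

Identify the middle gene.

e

The two most frequent reciprocal classes, + + + and e co dw, are the parental types, so the F1 was + + + / e co dw.
The two rarest classes, e + + and + co dw, are the double crossovers. Comparing them with the parentals, only the e allele has switched, so e is the middle locus and the order is co – e – dw.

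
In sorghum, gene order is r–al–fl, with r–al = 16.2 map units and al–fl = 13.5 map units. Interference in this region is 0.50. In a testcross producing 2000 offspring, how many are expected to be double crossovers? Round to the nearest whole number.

22

Map distances give recombination frequencies of 0.162 and 0.135 for the two intervals.
With interference 0.50 (so coincidence = 0.50), expected double-crossover frequency = 0.162 × 0.135 × 0.50 = 0.01094.
Expected number = 0.01094 × 2000 = 21.87 ≈ 22.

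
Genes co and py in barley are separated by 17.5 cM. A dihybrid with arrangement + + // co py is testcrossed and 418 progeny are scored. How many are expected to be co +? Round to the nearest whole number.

37

A map distance of 17.5 cM corresponds to a recombination frequency of 0.175.
The F1 is + + / co py, so co + is a recombinant gamete class with expected frequency r/2 = 0.175/2 = 0.0875.
Expected number = 0.0875 × 418 = 36.57 ≈ 37.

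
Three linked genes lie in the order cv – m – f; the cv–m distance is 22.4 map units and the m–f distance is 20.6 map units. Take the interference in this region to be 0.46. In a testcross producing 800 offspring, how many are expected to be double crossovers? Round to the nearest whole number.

20

Map distances give recombination frequencies of 0.224 and 0.206 for the two intervals.
With interference 0.46 (so coincidence = 0.54), expected double-crossover frequency = 0.224 × 0.206 × 0.54 = 0.02492.
Expected number = 0.02492 × 800 = 19.93 ≈ 20.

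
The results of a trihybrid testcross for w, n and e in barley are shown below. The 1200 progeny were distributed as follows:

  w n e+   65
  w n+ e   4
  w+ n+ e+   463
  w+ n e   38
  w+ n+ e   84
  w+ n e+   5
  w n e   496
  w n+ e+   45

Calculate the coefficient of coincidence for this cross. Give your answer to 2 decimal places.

0.74

The two most frequent reciprocal classes, w n e and w+ n+ e+, are the parental types, so the F1 was w n e / w+ n+ e+.
The two rarest classes, w n+ e and w+ n e+, are the double crossovers. Comparing them with the parentals, only the n allele has switched, so n is the middle locus and the order is e – n – w.
e–n: (149 + 9)/1200 = 0.1317; n–w: (83 + 9)/1200 = 0.0767.
Expected DCO frequency = 0.1317 × 0.0767 ≈ 0.01010; observed = 9/1200 ≈ 0.00750.
Coefficient of coincidence = 0.00750/0.01010 ≈ 0.74.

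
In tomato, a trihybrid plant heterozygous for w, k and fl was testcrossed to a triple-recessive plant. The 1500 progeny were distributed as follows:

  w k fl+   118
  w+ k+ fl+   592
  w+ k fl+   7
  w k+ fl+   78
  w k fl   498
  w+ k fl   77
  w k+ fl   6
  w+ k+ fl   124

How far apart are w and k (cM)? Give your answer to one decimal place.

The two most frequent reciprocal classes, w k fl and w+ k+ fl+, are the parental types, so the F1 was w k fl / w+ k+ fl+.
The two rarest classes, w k+ fl and w+ k fl+, are the double crossovers. Comparing them with the parentals, only the k allele has switched, so k is the middle locus and the order is w – k – fl.
Crossovers in the w–k interval produce the single-crossover classes w+ k fl and w k+ fl+ (77 + 78 = 155) plus the double crossovers (13).
RF(w–k) = (155 + 13) / 1500 = 168/1500 = 0.1120 → 11.2 cM.

11.2 cM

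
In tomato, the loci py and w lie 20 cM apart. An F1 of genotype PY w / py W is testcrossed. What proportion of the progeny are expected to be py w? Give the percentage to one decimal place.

A map distance of 20 cM corresponds to a recombination frequency of 0.200.
The F1 is PY w / py W, so py w is a recombinant gamete class with expected frequency r/2 = 0.200/2 = 0.1000.
That is 0.1000 = 10.0% of the progeny.

10.0%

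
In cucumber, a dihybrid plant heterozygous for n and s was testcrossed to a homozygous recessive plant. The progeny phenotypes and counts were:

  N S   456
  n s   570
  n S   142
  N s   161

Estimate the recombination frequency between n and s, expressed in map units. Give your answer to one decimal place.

The two most frequent classes, N S (456) and n s (570), are the parental types, so the F1 was N S / n s.
The recombinant classes are N s and n S: 161 + 142 = 303.
Recombination frequency = 303/1329 = 0.2280 ≈ 22.8%, i.e. 22.8 map units.

22.8 map units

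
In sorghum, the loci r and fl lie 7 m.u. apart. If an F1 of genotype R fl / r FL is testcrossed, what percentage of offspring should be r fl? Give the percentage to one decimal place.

A map distance of 7 m.u. corresponds to a recombination frequency of 0.070.
The F1 is R fl / r FL, so r fl is a recombinant gamete class with expected frequency r/2 = 0.070/2 = 0.0350.
That is 0.0350 = 3.5% of the progeny.

3.5%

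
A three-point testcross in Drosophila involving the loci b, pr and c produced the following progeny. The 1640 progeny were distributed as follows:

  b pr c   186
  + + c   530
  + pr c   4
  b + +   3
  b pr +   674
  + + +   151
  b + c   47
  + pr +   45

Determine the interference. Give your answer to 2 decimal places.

The two most frequent reciprocal classes, + + c and b pr +, are the parental types, so the F1 was + + c / b pr +.
The two rarest classes, + pr c and b + +, are the double crossovers. Comparing them with the parentals, only the pr allele has switched, so pr is the middle locus and the order is c – pr – b.
c–pr: (337 + 7)/1640 = 0.2098; pr–b: (92 + 7)/1640 = 0.0604.
Expected DCO frequency = 0.2098 × 0.0604 ≈ 0.01267; observed = 7/1640 ≈ 0.00427.
Coefficient of coincidence = 0.00427/0.01267 ≈ 0.34; interference = 1 − 0.34 = 0.66.

0.66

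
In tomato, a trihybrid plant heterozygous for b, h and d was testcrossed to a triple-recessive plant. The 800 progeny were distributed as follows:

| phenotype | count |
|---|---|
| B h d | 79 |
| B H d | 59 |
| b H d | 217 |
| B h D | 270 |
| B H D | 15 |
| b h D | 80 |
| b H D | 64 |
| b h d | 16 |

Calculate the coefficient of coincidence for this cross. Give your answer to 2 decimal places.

The two most frequent reciprocal classes, B h D and b H d, are the parental types, so the F1 was B h D / b H d.
The two rarest classes, B H D and b h d, are the double crossovers. Comparing them with the parentals, only the h allele has switched, so h is the middle locus and the order is d – h – b.
d–h: (143 + 31)/800 = 0.2175; h–b: (139 + 31)/800 = 0.2125.
Expected DCO frequency = 0.2175 × 0.2125 ≈ 0.04622; observed = 31/800 ≈ 0.03875.
Coefficient of coincidence = 0.03875/0.04622 ≈ 0.84.

0.84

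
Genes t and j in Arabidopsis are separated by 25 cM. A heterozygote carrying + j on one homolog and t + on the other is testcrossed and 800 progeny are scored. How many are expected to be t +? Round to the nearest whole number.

300

A map distance of 25 cM corresponds to a recombination frequency of 0.250.
The F1 is + j / t +, so t + is a parental gamete class with expected frequency (1 − r)/2 = 0.750/2 = 0.3750.
Expected number = 0.3750 × 800 = 300.00 ≈ 300.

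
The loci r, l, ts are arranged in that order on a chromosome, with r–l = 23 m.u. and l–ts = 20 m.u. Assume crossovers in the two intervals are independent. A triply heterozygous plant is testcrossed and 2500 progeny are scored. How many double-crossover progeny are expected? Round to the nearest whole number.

Map distances give recombination frequencies of 0.230 and 0.200 for the two intervals.
With no interference, expected double-crossover frequency = 0.230 × 0.200 = 0.04600.
Expected number = 0.04600 × 2500 = 115.00 ≈ 115.

115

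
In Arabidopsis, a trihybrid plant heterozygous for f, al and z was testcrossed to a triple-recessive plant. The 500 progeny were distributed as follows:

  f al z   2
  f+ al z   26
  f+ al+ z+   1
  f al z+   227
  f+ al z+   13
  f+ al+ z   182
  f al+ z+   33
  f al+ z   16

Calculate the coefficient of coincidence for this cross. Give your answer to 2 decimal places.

0.76

The two most frequent reciprocal classes, f+ al+ z and f al z+, are the parental types, so the F1 was f+ al+ z / f al z+.
The two rarest classes, f+ al+ z+ and f al z, are the double crossovers. Comparing them with the parentals, only the z allele has switched, so z is the middle locus and the order is f – z – al.
f–z: (29 + 3)/500 = 0.0640; z–al: (59 + 3)/500 = 0.1240.
Expected DCO frequency = 0.0640 × 0.1240 ≈ 0.00794; observed = 3/500 ≈ 0.00600.
Coefficient of coincidence = 0.00600/0.00794 ≈ 0.76.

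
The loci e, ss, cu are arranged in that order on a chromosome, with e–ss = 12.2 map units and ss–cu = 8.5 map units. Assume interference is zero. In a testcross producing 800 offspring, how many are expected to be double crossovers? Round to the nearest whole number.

Map distances give recombination frequencies of 0.122 and 0.085 for the two intervals.
With no interference, expected double-crossover frequency = 0.122 × 0.085 = 0.01037.
Expected number = 0.01037 × 800 = 8.30 ≈ 8.

8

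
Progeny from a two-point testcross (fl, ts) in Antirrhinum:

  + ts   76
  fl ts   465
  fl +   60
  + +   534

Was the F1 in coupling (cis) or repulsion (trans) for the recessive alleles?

cis

The two most frequent classes are + + (534) and fl ts (465); these are the parental (non-recombinant) types.
So the F1 carried + + on one chromosome and fl ts on the other — the recessive alleles are on the same chromosome (cis / coupling).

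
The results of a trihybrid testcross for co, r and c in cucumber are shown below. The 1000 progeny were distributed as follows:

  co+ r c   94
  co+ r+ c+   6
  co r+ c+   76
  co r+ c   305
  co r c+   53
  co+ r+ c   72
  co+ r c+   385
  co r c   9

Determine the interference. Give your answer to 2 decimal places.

The two most frequent reciprocal classes, co r+ c and co+ r c+, are the parental types, so the F1 was co r+ c / co+ r c+.
The two rarest classes, co r c and co+ r+ c+, are the double crossovers. Comparing them with the parentals, only the r allele has switched, so r is the middle locus and the order is c – r – co.
c–r: (170 + 15)/1000 = 0.1850; r–co: (125 + 15)/1000 = 0.1400.
Expected DCO frequency = 0.1850 × 0.1400 ≈ 0.02590; observed = 15/1000 ≈ 0.01500.
Coefficient of coincidence = 0.01500/0.02590 ≈ 0.58; interference = 1 − 0.58 = 0.42.

0.42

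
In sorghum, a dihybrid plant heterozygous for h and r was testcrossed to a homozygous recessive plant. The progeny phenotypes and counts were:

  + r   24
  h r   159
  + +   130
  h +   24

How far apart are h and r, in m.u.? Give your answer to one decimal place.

14.2 m.u.

The two most frequent classes, + + (130) and h r (159), are the parental types, so the F1 was + + / h r.
The recombinant classes are + r and h +: 24 + 24 = 48.
Recombination frequency = 48/337 = 0.1424 ≈ 14.2%, i.e. 14.2 m.u.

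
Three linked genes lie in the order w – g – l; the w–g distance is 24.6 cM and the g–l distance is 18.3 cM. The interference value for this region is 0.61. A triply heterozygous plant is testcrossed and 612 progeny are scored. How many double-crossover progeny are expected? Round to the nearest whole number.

Map distances give recombination frequencies of 0.246 and 0.183 for the two intervals.
With interference 0.61 (so coincidence = 0.39), expected double-crossover frequency = 0.246 × 0.183 × 0.39 = 0.01756.
Expected number = 0.01756 × 612 = 10.74 ≈ 11.

11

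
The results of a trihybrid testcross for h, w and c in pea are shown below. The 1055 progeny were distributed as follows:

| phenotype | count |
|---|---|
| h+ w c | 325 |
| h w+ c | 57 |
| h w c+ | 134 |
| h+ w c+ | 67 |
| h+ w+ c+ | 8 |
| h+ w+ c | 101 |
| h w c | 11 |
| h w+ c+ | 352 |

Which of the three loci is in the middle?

The two most frequent reciprocal classes, h w+ c+ and h+ w c, are the parental types, so the F1 was h w+ c+ / h+ w c.
The two rarest classes, h+ w+ c+ and h w c, are the double crossovers. Comparing them with the parentals, only the h allele has switched, so h is the middle locus and the order is w – h – c.

h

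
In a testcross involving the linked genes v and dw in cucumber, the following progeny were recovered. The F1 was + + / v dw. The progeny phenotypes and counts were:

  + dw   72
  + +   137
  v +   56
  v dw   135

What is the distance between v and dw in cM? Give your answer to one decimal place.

32.0 cM

The recombinant classes are + dw and v +: 72 + 56 = 128.
Recombination frequency = 128/400 = 0.3200 ≈ 32.0%, i.e. 32.0 cM.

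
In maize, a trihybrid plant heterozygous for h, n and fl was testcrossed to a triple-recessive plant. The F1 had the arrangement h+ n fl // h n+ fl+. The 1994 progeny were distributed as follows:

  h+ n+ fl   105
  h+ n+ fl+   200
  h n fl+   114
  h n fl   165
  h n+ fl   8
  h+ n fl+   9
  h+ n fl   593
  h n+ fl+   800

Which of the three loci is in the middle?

fl

The two rarest classes, h+ n fl+ and h n+ fl, are the double crossovers. Comparing them with the parentals, only the fl allele has switched, so fl is the middle locus and the order is n – fl – h.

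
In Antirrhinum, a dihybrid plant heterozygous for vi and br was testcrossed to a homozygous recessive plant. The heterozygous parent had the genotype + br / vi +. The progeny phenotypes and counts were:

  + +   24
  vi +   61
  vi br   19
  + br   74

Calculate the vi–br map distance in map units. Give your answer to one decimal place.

The recombinant classes are + + and vi br: 24 + 19 = 43.
Recombination frequency = 43/178 = 0.2416 ≈ 24.2%, i.e. 24.2 map units.

24.2 map units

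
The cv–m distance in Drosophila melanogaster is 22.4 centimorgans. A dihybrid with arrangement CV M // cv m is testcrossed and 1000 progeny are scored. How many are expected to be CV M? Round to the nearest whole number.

388

A map distance of 22.4 centimorgans corresponds to a recombination frequency of 0.224.
The F1 is CV M / cv m, so CV M is a parental gamete class with expected frequency (1 − r)/2 = 0.776/2 = 0.3880.
Expected number = 0.3880 × 1000 = 388.00 ≈ 388.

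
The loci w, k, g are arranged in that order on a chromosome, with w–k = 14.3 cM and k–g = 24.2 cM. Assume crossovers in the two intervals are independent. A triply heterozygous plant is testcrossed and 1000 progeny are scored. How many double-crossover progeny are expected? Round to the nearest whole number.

Map distances give recombination frequencies of 0.143 and 0.242 for the two intervals.
With no interference, expected double-crossover frequency = 0.143 × 0.242 = 0.03461.
Expected number = 0.03461 × 1000 = 34.61 ≈ 35.

35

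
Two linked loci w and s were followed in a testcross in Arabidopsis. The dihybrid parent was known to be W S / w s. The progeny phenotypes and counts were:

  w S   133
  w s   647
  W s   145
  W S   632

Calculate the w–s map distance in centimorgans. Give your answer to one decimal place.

The recombinant classes are W s and w S: 145 + 133 = 278.
Recombination frequency = 278/1557 = 0.1785 ≈ 17.9%, i.e. 17.9 centimorgans.

17.9 centimorgans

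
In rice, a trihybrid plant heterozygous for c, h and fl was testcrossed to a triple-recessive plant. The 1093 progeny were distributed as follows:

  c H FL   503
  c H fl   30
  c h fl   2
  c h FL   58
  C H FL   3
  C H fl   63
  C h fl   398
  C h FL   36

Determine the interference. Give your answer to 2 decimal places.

The two most frequent reciprocal classes, c H FL and C h fl, are the parental types, so the F1 was c H FL / C h fl.
The two rarest classes, C H FL and c h fl, are the double crossovers. Comparing them with the parentals, only the c allele has switched, so c is the middle locus and the order is h – c – fl.
h–c: (121 + 5)/1093 = 0.1153; c–fl: (66 + 5)/1093 = 0.0650.
Expected DCO frequency = 0.1153 × 0.0650 ≈ 0.00749; observed = 5/1093 ≈ 0.00457.
Coefficient of coincidence = 0.00457/0.00749 ≈ 0.61; interference = 1 − 0.61 = 0.39.

0.39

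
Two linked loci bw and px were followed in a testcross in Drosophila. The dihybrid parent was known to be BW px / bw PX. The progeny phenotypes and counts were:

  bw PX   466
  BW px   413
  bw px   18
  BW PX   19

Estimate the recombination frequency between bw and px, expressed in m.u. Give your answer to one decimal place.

The recombinant classes are BW PX and bw px: 19 + 18 = 37.
Recombination frequency = 37/916 = 0.0404 ≈ 4.0%, i.e. 4.0 m.u.

4.0 m.u.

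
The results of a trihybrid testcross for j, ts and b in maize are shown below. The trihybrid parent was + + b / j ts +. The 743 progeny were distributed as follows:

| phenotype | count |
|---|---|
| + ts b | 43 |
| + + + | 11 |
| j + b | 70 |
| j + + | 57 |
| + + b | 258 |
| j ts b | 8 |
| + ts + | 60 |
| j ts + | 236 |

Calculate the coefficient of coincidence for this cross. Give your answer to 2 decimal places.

The two rarest classes, + + + and j ts b, are the double crossovers. Comparing them with the parentals, only the b allele has switched, so b is the middle locus and the order is j – b – ts.
j–b: (130 + 19)/743 = 0.2005; b–ts: (100 + 19)/743 = 0.1602.
Expected DCO frequency = 0.2005 × 0.1602 ≈ 0.03212; observed = 19/743 ≈ 0.02557.
Coefficient of coincidence = 0.02557/0.03212 ≈ 0.80.

0.80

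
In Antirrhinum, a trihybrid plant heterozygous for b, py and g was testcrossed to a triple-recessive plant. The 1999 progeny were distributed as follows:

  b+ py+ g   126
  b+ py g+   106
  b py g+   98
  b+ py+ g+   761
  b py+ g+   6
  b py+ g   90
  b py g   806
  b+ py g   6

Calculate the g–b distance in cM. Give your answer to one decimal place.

The two most frequent reciprocal classes, b+ py+ g+ and b py g, are the parental types, so the F1 was b+ py+ g+ / b py g.
The two rarest classes, b py+ g+ and b+ py g, are the double crossovers. Comparing them with the parentals, only the b allele has switched, so b is the middle locus and the order is py – b – g.
Crossovers in the b–g interval produce the single-crossover classes b+ py+ g and b py g+ (126 + 98 = 224) plus the double crossovers (12).
RF(b–g) = (224 + 12) / 1999 = 236/1999 = 0.1181 → 11.8 cM.

11.8 cM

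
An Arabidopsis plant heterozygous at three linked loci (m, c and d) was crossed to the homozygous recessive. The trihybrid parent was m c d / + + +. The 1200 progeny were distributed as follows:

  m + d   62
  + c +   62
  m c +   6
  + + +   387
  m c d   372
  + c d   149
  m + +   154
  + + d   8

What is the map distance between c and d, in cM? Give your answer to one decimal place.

The two rarest classes, m c + and + + d, are the double crossovers. Comparing them with the parentals, only the d allele has switched, so d is the middle locus and the order is c – d – m.
Crossovers in the c–d interval produce the single-crossover classes m + d and + c + (62 + 62 = 124) plus the double crossovers (14).
RF(c–d) = (124 + 14) / 1200 = 138/1200 = 0.1150 → 11.5 cM.

11.5 cM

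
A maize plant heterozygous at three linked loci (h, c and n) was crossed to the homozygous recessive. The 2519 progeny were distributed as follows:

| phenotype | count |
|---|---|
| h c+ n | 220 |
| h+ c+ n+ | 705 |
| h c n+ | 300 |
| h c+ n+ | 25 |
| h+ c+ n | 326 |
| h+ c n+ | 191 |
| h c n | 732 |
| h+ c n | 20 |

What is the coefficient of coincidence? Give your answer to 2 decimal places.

The two most frequent reciprocal classes, h c n and h+ c+ n+, are the parental types, so the F1 was h c n / h+ c+ n+.
The two rarest classes, h+ c n and h c+ n+, are the double crossovers. Comparing them with the parentals, only the h allele has switched, so h is the middle locus and the order is c – h – n.
c–h: (411 + 45)/2519 = 0.1810; h–n: (626 + 45)/2519 = 0.2664.
Expected DCO frequency = 0.1810 × 0.2664 ≈ 0.04822; observed = 45/2519 ≈ 0.01786.
Coefficient of coincidence = 0.01786/0.04822 ≈ 0.37.

0.37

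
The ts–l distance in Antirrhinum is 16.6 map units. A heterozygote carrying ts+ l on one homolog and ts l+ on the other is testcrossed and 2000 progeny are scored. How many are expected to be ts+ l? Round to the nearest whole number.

834

A map distance of 16.6 map units corresponds to a recombination frequency of 0.166.
The F1 is ts+ l / ts l+, so ts+ l is a parental gamete class with expected frequency (1 − r)/2 = 0.834/2 = 0.4170.
Expected number = 0.4170 × 2000 = 834.00 ≈ 834.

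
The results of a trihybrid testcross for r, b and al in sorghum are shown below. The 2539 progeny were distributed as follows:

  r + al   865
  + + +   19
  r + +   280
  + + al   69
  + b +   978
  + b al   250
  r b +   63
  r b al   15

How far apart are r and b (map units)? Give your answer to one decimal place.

The two most frequent reciprocal classes, r + al and + b +, are the parental types, so the F1 was r + al / + b +.
The two rarest classes, r b al and + + +, are the double crossovers. Comparing them with the parentals, only the b allele has switched, so b is the middle locus and the order is al – b – r.
Crossovers in the b–r interval produce the single-crossover classes + + al and r b + (69 + 63 = 132) plus the double crossovers (34).
RF(b–r) = (132 + 34) / 2539 = 166/2539 = 0.0654 → 6.5 map units.

6.5 map units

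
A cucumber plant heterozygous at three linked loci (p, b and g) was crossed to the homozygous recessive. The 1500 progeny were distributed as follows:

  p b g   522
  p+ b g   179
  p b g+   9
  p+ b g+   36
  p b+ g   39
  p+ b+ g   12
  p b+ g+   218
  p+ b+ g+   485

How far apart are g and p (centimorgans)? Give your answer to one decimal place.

The two most frequent reciprocal classes, p b g and p+ b+ g+, are the parental types, so the F1 was p b g / p+ b+ g+.
The two rarest classes, p b g+ and p+ b+ g, are the double crossovers. Comparing them with the parentals, only the g allele has switched, so g is the middle locus and the order is b – g – p.
Crossovers in the g–p interval produce the single-crossover classes p+ b g and p b+ g+ (179 + 218 = 397) plus the double crossovers (21).
RF(g–p) = (397 + 21) / 1500 = 418/1500 = 0.2787 → 27.9 centimorgans.

27.9 centimorgans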